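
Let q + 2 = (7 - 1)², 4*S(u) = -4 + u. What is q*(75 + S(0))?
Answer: 2516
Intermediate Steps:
S(u) = -1 + u/4 (S(u) = (-4 + u)/4 = -1 + u/4)
q = 34 (q = -2 + (7 - 1)² = -2 + 6² = -2 + 36 = 34)
q*(75 + S(0)) = 34*(75 + (-1 + (¼)*0)) = 34*(75 + (-1 + 0)) = 34*(75 - 1) = 34*74 = 2516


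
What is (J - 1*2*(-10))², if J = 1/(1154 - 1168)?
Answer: 77841/196 ≈ 397.15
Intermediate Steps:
J = -1/14 (J = 1/(-14) = -1/14 ≈ -0.071429)
(J - 1*2*(-10))² = (-1/14 - 1*2*(-10))² = (-1/14 - 2*(-10))² = (-1/14 + 20)² = (279/14)² = 77841/196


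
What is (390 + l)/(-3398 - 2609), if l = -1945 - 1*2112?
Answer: 3667/6007 ≈ 0.61045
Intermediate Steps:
l = -4057 (l = -1945 - 2112 = -4057)
(390 + l)/(-3398 - 2609) = (390 - 4057)/(-3398 - 2609) = -3667/(-6007) = -3667*(-1/6007) = 3667/6007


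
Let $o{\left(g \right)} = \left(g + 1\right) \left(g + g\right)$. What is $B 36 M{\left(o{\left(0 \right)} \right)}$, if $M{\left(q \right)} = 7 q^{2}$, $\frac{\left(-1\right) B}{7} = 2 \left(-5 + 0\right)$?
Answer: $0$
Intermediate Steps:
$B = 70$ ($B = - 7 \cdot 2 \left(-5 + 0\right) = - 7 \cdot 2 \left(-5\right) = \left(-7\right) \left(-10\right) = 70$)
$o{\left(g \right)} = 2 g \left(1 + g\right)$ ($o{\left(g \right)} = \left(1 + g\right) 2 g = 2 g \left(1 + g\right)$)
$B 36 M{\left(o{\left(0 \right)} \right)} = 70 \cdot 36 \cdot 7 \left(2 \cdot 0 \left(1 + 0\right)\right)^{2} = 2520 \cdot 7 \left(2 \cdot 0 \cdot 1\right)^{2} = 2520 \cdot 7 \cdot 0^{2} = 2520 \cdot 7 \cdot 0 = 2520 \cdot 0 = 0$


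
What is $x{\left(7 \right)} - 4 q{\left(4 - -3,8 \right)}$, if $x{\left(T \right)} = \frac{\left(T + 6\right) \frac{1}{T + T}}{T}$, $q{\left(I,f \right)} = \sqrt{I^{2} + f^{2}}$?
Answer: $\frac{13}{98} - 4 \sqrt{113} \approx -42.388$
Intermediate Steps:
$x{\left(T \right)} = \frac{6 + T}{2 T^{2}}$ ($x{\left(T \right)} = \frac{\left(6 + T\right) \frac{1}{2 T}}{T} = \frac{\frac{1}{2} \frac{1}{T} \left(6 + T\right)}{T} = \frac{6 + T}{2 T^{2}}$)
$x{\left(7 \right)} - 4 q{\left(4 - -3,8 \right)} = \frac{6 + 7}{2 \cdot 49} - 4 \sqrt{\left(4 - -3\right)^{2} + 8^{2}} = \frac{1}{2} \cdot \frac{1}{49} \cdot 13 - 4 \sqrt{\left(4 + 3\right)^{2} + 64} = \frac{13}{98} - 4 \sqrt{7^{2} + 64} = \frac{13}{98} - 4 \sqrt{49 + 64} = \frac{13}{98} - 4 \sqrt{113}$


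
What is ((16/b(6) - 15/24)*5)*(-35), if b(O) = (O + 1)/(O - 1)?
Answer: -15125/8 ≈ -1890.6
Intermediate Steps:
b(O) = (1 + O)/(-1 + O)
((16/b(6) - 15/24)*5)*(-35) = ((16/(((1 + 6)/(-1 + 6))) - 15/24)*5)*(-35) = ((16/((7/5)) - 15*1/24)*5)*(-35) = ((16/(((⅕)*7)) - 5/8)*5)*(-35) = ((16/(7/5) - 5/8)*5)*(-35) = ((16*(5/7) - 5/8)*5)*(-35) = ((80/7 - 5/8)*5)*(-35) = ((605/56)*5)*(-35) = (3025/56)*(-35) = -15125/8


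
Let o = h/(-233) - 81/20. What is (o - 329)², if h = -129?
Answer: 2400742621489/21715600 ≈ 1.1055e+5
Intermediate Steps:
o = -16293/4660 (o = -129/(-233) - 81/20 = -129*(-1/233) - 81*1/20 = 129/233 - 81/20 = -16293/4660 ≈ -3.4964)
(o - 329)² = (-16293/4660 - 329)² = (-1549433/4660)² = 2400742621489/21715600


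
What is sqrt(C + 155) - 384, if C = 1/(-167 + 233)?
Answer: -384 + sqrt(675246)/66 ≈ -371.55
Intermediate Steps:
C = 1/66 ≈ 0.015152
sqrt(C + 155) - 384 = sqrt(1/66 + 155) - 384 = sqrt(10231/66) - 384 = sqrt(675246)/66 - 384 = -384 + sqrt(675246)/66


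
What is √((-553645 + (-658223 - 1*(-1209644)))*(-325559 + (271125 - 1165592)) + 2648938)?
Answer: √2715986762 ≈ 52115.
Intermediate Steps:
√((-553645 + (-658223 - 1*(-1209644)))*(-325559 + (271125 - 1165592)) + 2648938) = √((-553645 + (-658223 + 1209644))*(-325559 - 894467) + 2648938) = √((-553645 + 551421)*(-1220026) + 2648938) = √(-2224*(-1220026) + 2648938) = √(2713337824 + 2648938) = √2715986762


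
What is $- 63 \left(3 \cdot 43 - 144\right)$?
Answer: $945$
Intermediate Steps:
$- 63 \left(3 \cdot 43 - 144\right) = - 63 \left(129 - 144\right) = \left(-63\right) \left(-15\right) = 945$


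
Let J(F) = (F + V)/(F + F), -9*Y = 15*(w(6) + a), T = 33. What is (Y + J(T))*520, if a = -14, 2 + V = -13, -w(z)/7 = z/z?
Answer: 201760/11 ≈ 18342.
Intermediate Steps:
w(z) = -7 (w(z) = -7*z/z = -7*1 = -7)
V = -15 (V = -2 - 13 = -15)
Y = 35 (Y = -5*(-7 - 14)/3 = -5*(-21)/3 = -⅑*(-315) = 35)
J(F) = (-15 + F)/(2*F) (J(F) = (F - 15)/(F + F) = (-15 + F)/((2*F)) = (-15 + F)*(1/(2*F)) = (-15 + F)/(2*F))
(Y + J(T))*520 = (35 + (½)*(-15 + 33)/33)*520 = (35 + (½)*(1/33)*18)*520 = (35 + 3/11)*520 = (388/11)*520 = 201760/11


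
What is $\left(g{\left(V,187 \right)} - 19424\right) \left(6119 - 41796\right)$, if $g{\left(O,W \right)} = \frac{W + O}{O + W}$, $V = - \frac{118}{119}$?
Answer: $692954371$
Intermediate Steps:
$V = - \frac{118}{119}$ ($V = \left(-118\right) \frac{1}{119} = - \frac{118}{119} \approx -0.9916$)
$g{\left(O,W \right)} = 1$ ($g{\left(O,W \right)} = \frac{O + W}{O + W} = 1$)
$\left(g{\left(V,187 \right)} - 19424\right) \left(6119 - 41796\right) = \left(1 - 19424\right) \left(6119 - 41796\right) = \left(-19423\right) \left(-35677\right) = 692954371$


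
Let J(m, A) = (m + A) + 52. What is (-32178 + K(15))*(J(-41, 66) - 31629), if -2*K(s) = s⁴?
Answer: 1813940256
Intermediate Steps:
J(m, A) = 52 + A + m (J(m, A) = (A + m) + 52 = 52 + A + m)
K(s) = -s⁴/2
(-32178 + K(15))*(J(-41, 66) - 31629) = (-32178 - ½*15⁴)*((52 + 66 - 41) - 31629) = (-32178 - ½*50625)*(77 - 31629) = (-32178 - 50625/2)*(-31552) = -114981/2*(-31552) = 1813940256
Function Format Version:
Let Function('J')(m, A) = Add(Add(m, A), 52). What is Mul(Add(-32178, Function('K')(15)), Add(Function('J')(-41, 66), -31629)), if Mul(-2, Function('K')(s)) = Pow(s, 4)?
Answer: 1813940256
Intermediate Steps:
Function('J')(m, A) = Add(52, A, m) (Function('J')(m, A) = Add(Add(A, m), 52) = Add(52, A, m))
Function('K')(s) = Mul(Rational(-1, 2), Pow(s, 4))
Mul(Add(-32178, Function('K')(15)), Add(Function('J')(-41, 66), -31629)) = Mul(Add(-32178, Mul(Rational(-1, 2), Pow(15, 4))), Add(Add(52, 66, -41), -31629)) = Mul(Add(-32178, Mul(Rational(-1, 2), 50625)), Add(77, -31629)) = Mul(Add(-32178, Rational(-50625, 2)), -31552) = Mul(Rational(-114981, 2), -31552) = 1813940256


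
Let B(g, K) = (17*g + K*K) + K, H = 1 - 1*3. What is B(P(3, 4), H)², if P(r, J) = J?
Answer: 4900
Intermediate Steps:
H = -2 (H = 1 - 3 = -2)
B(g, K) = K + K² + 17*g (B(g, K) = (17*g + K²) + K = (K² + 17*g) + K = K + K² + 17*g)
B(P(3, 4), H)² = (-2 + (-2)² + 17*4)² = (-2 + 4 + 68)² = 70² = 4900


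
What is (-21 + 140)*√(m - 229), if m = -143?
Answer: 238*I*√93 ≈ 2295.2*I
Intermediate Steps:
(-21 + 140)*√(m - 229) = (-21 + 140)*√(-143 - 229) = 119*√(-372) = 119*(2*I*√93) = 238*I*√93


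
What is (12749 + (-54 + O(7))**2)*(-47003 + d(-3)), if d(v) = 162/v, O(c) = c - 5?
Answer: -727171821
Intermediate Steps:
O(c) = -5 + c
(12749 + (-54 + O(7))**2)*(-47003 + d(-3)) = (12749 + (-54 + (-5 + 7))**2)*(-47003 + 162/(-3)) = (12749 + (-54 + 2)**2)*(-47003 + 162*(-1/3)) = (12749 + (-52)**2)*(-47003 - 54) = (12749 + 2704)*(-47057) = 15453*(-47057) = -727171821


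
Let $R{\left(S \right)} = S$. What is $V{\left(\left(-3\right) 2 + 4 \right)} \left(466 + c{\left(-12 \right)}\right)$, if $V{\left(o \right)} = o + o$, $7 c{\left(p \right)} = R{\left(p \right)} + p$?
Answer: $- \frac{12952}{7} \approx -1850.3$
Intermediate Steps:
$c{\left(p \right)} = \frac{2 p}{7}$ ($c{\left(p \right)} = \frac{p + p}{7} = \frac{2 p}{7}$)
$V{\left(o \right)} = 2 o$
$V{\left(\left(-3\right) 2 + 4 \right)} \left(466 + c{\left(-12 \right)}\right) = 2 \left(\left(-3\right) 2 + 4\right) \left(466 + \frac{2}{7} \left(-12\right)\right) = 2 \left(-6 + 4\right) \left(466 - \frac{24}{7}\right) = 2 \left(-2\right) \frac{3238}{7} = \left(-4\right) \frac{3238}{7} = - \frac{12952}{7}$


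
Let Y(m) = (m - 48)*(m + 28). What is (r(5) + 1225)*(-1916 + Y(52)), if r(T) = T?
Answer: -1963080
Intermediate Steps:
Y(m) = (-48 + m)*(28 + m)
(r(5) + 1225)*(-1916 + Y(52)) = (5 + 1225)*(-1916 + (-1344 + 52**2 - 20*52)) = 1230*(-1916 + (-1344 + 2704 - 1040)) = 1230*(-1916 + 320) = 1230*(-1596) = -1963080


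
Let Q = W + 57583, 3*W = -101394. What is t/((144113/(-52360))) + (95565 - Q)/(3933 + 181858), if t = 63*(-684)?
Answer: 419210042653060/26774898383 ≈ 15657.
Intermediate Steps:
W = -33798 (W = (⅓)*(-101394) = -33798)
Q = 23785 (Q = -33798 + 57583 = 23785)
t = -43092
t/((144113/(-52360))) + (95565 - Q)/(3933 + 181858) = -43092/(144113/(-52360)) + (95565 - 1*23785)/(3933 + 181858) = -43092/(144113*(-1/52360)) + (95565 - 23785)/185791 = -43092/(-144113/52360) + 71780*(1/185791) = -43092*(-52360/144113) + 71780/185791 = 2256297120/144113 + 71780/185791 = 419210042653060/26774898383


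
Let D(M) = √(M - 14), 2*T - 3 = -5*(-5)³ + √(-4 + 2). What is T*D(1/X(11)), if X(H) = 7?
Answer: -√1358/14 + 314*I*√679/7 ≈ -2.6322 + 1168.9*I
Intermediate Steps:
T = 314 + I*√2/2 (T = 3/2 + (-5*(-5)³ + √(-4 + 2))/2 = 3/2 + (-5*(-125) + √(-2))/2 = 3/2 + (625 + I*√2)/2 = 3/2 + (625/2 + I*√2/2) = 314 + I*√2/2 ≈ 314.0 + 0.70711*I)
D(M) = √(-14 + M)
T*D(1/X(11)) = (314 + I*√2/2)*√(-14 + 1/7) = (314 + I*√2/2)*√(-14 + ⅐) = (314 + I*√2/2)*√(-97/7) = (314 + I*√2/2)*(I*√679/7) = I*√679*(314 + I*√2/2)/7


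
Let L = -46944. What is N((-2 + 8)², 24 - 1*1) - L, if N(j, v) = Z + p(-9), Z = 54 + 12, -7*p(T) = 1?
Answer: 329069/7 ≈ 47010.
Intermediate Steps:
p(T) = -⅐ (p(T) = -⅐*1 = -⅐)
Z = 66
N(j, v) = 461/7 (N(j, v) = 66 - ⅐ = 461/7)
N((-2 + 8)², 24 - 1*1) - L = 461/7 - 1*(-46944) = 461/7 + 46944 = 329069/7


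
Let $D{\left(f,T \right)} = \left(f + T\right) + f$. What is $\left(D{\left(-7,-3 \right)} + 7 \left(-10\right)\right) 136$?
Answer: $-11832$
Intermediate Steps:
$D{\left(f,T \right)} = T + 2 f$ ($D{\left(f,T \right)} = \left(T + f\right) + f = T + 2 f$)
$\left(D{\left(-7,-3 \right)} + 7 \left(-10\right)\right) 136 = \left(\left(-3 + 2 \left(-7\right)\right) + 7 \left(-10\right)\right) 136 = \left(\left(-3 - 14\right) - 70\right) 136 = \left(-17 - 70\right) 136 = \left(-87\right) 136 = -11832$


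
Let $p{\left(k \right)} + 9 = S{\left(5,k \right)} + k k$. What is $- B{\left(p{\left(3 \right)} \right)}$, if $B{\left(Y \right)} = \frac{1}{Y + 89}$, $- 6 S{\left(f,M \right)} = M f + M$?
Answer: $- \frac{1}{86} \approx -0.011628$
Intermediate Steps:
$S{\left(f,M \right)} = - \frac{M}{6} - \frac{M f}{6}$ ($S{\left(f,M \right)} = - \frac{M f + M}{6} = - \frac{M + M f}{6} = - \frac{M}{6} - \frac{M f}{6}$)
$p{\left(k \right)} = -9 + k^{2} - k$ ($p{\left(k \right)} = -9 + \left(- \frac{k \left(1 + 5\right)}{6} + k k\right) = -9 + \left(\left(- \frac{1}{6}\right) k 6 + k^{2}\right) = -9 + \left(- k + k^{2}\right) = -9 + \left(k^{2} - k\right) = -9 + k^{2} - k$)
$B{\left(Y \right)} = \frac{1}{89 + Y}$
$- B{\left(p{\left(3 \right)} \right)} = - \frac{1}{89 - \left(12 - 9\right)} = - \frac{1}{89 - 3} = - \frac{1}{86}$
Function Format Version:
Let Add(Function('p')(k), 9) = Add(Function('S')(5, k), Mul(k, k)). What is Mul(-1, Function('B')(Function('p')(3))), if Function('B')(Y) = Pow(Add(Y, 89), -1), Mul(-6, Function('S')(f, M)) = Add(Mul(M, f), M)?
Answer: Rational(-1, 86) ≈ -0.011628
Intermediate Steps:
Function('S')(f, M) = Add(Mul(Rational(-1, 6), M), Mul(Rational(-1, 6), M, f)) (Function('S')(f, M) = Mul(Rational(-1, 6), Add(Mul(M, f), M)) = Mul(Rational(-1, 6), Add(M, Mul(M, f))) = Add(Mul(Rational(-1, 6), M), Mul(Rational(-1, 6), M, f)))
Function('p')(k) = Add(-9, Pow(k, 2), Mul(-1, k)) (Function('p')(k) = Add(-9, Add(Mul(Rational(-1, 6), k, Add(1, 5)), Mul(k, k))) = Add(-9, Add(Mul(Rational(-1, 6), k, 6), Pow(k, 2))) = Add(-9, Add(Mul(-1, k), Pow(k, 2))) = Add(-9, Add(Pow(k, 2), Mul(-1, k))) = Add(-9, Pow(k, 2), Mul(-1, k)))
Function('B')(Y) = Pow(Add(89, Y), -1)
Mul(-1, Function('B')(Function('p')(3))) = Mul(-1, Pow(Add(89, Add(-9, Pow(3, 2), Mul(-1, 3))), -1)) = Mul(-1, Pow(Add(89, Add(-9, 9, -3)), -1)) = Mul(-1, Pow(Add(89, -3), -1)) = Mul(-1, Pow(86, -1)) = Mul(-1, Rational(1, 86)) = Rational(-1, 86)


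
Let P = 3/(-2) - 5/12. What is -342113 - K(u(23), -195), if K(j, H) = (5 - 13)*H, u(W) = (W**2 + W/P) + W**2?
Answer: -343673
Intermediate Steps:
P = -23/12 (P = 3*(-1/2) - 5*1/12 = -3/2 - 5/12 = -23/12 ≈ -1.9167)
u(W) = 2*W**2 - 12*W/23 (u(W) = (W**2 + W/(-23/12)) + W**2 = (W**2 - 12*W/23) + W**2 = 2*W**2 - 12*W/23)
K(j, H) = -8*H
-342113 - K(u(23), -195) = -342113 - (-8)*(-195) = -342113 - 1*1560 = -342113 - 1560 = -343673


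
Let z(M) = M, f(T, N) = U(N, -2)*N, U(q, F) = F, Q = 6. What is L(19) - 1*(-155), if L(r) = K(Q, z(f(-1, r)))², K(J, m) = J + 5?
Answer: 276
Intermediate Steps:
f(T, N) = -2*N
K(J, m) = 5 + J
L(r) = 121 (L(r) = (5 + 6)² = 11² = 121)
L(19) - 1*(-155) = 121 - 1*(-155) = 121 + 155 = 276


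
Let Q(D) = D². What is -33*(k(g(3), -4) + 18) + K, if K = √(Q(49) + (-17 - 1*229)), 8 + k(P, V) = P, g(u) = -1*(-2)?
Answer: -396 + √2155 ≈ -349.58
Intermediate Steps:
g(u) = 2
k(P, V) = -8 + P
K = √2155 (K = √(49² + (-17 - 1*229)) = √(2401 + (-17 - 229)) = √(2401 - 246) = √2155 ≈ 46.422)
-33*(k(g(3), -4) + 18) + K = -33*((-8 + 2) + 18) + √2155 = -33*(-6 + 18) + √2155 = -33*12 + √2155 = -396 + √2155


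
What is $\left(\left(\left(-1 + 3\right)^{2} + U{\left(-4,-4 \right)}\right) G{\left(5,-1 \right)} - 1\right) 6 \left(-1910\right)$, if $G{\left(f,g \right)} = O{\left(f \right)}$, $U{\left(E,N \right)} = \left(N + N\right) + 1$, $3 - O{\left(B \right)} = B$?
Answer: $-57300$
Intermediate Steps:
$O{\left(B \right)} = 3 - B$
$U{\left(E,N \right)} = 1 + 2 N$ ($U{\left(E,N \right)} = 2 N + 1 = 1 + 2 N$)
$G{\left(f,g \right)} = 3 - f$
$\left(\left(\left(-1 + 3\right)^{2} + U{\left(-4,-4 \right)}\right) G{\left(5,-1 \right)} - 1\right) 6 \left(-1910\right) = \left(\left(\left(-1 + 3\right)^{2} + \left(1 + 2 \left(-4\right)\right)\right) \left(3 - 5\right) - 1\right) 6 \left(-1910\right) = \left(\left(2^{2} + \left(1 - 8\right)\right) \left(3 - 5\right) - 1\right) 6 \left(-1910\right) = \left(\left(4 - 7\right) \left(-2\right) - 1\right) 6 \left(-1910\right) = \left(\left(-3\right) \left(-2\right) - 1\right) 6 \left(-1910\right) = \left(6 - 1\right) 6 \left(-1910\right) = 5 \cdot 6 \left(-1910\right) = 30 \left(-1910\right) = -57300$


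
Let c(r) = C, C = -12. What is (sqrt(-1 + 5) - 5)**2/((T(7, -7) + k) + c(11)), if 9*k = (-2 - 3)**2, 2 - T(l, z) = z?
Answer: -81/2 ≈ -40.500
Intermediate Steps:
T(l, z) = 2 - z
k = 25/9 (k = (-2 - 3)**2/9 = (1/9)*(-5)**2 = (1/9)*25 = 25/9 ≈ 2.7778)
c(r) = -12
(sqrt(-1 + 5) - 5)**2/((T(7, -7) + k) + c(11)) = (sqrt(-1 + 5) - 5)**2/(((2 - 1*(-7)) + 25/9) - 12) = (sqrt(4) - 5)**2/(((2 + 7) + 25/9) - 12) = (2 - 5)**2/((9 + 25/9) - 12) = (-3)**2/(106/9 - 12) = 9/(-2/9) = 9*(-9/2) = -81/2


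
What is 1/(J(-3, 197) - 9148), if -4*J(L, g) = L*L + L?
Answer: -2/18299 ≈ -0.00010930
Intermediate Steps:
J(L, g) = -L/4 - L²/4 (J(L, g) = -(L*L + L)/4 = -(L² + L)/4 = -(L + L²)/4 = -L/4 - L²/4)
1/(J(-3, 197) - 9148) = 1/(-¼*(-3)*(1 - 3) - 9148) = 1/(-¼*(-3)*(-2) - 9148) = 1/(-3/2 - 9148) = 1/(-18299/2) = -2/18299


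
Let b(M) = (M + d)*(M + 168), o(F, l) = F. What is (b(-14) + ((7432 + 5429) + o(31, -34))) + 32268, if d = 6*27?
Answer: 67952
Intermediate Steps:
d = 162
b(M) = (162 + M)*(168 + M) (b(M) = (M + 162)*(M + 168) = (162 + M)*(168 + M))
(b(-14) + ((7432 + 5429) + o(31, -34))) + 32268 = ((27216 + (-14)² + 330*(-14)) + ((7432 + 5429) + 31)) + 32268 = ((27216 + 196 - 4620) + (12861 + 31)) + 32268 = (22792 + 12892) + 32268 = 35684 + 32268 = 67952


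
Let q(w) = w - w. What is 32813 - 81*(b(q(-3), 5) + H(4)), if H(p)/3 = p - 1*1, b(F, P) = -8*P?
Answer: 35324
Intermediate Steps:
q(w) = 0
H(p) = -3 + 3*p (H(p) = 3*(p - 1*1) = 3*(p - 1) = 3*(-1 + p) = -3 + 3*p)
32813 - 81*(b(q(-3), 5) + H(4)) = 32813 - 81*(-8*5 + (-3 + 3*4)) = 32813 - 81*(-40 + (-3 + 12)) = 32813 - 81*(-40 + 9) = 32813 - 81*(-31) = 32813 - 1*(-2511) = 32813 + 2511 = 35324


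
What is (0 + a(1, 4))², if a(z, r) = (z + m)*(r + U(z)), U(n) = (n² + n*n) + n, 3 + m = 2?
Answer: 0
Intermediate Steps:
m = -1 (m = -3 + 2 = -1)
U(n) = n + 2*n² (U(n) = (n² + n²) + n = 2*n² + n = n + 2*n²)
a(z, r) = (-1 + z)*(r + z*(1 + 2*z)) (a(z, r) = (z - 1)*(r + z*(1 + 2*z)) = (-1 + z)*(r + z*(1 + 2*z)))
(0 + a(1, 4))² = (0 + (-1*4 - 1*1 - 1*1² + 2*1³ + 4*1))² = (0 + (-4 - 1 - 1*1 + 2*1 + 4))² = (0 + (-4 - 1 - 1 + 2 + 4))² = (0 + 0)² = 0² = 0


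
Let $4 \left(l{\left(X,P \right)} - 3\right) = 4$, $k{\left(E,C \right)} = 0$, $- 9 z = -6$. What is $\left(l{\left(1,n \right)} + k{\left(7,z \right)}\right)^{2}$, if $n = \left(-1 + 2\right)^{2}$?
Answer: $16$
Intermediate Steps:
$z = \frac{2}{3}$ ($z = \left(- \frac{1}{9}\right) \left(-6\right) = \frac{2}{3} \approx 0.66667$)
$n = 1$ ($n = 1^{2} = 1$)
$l{\left(X,P \right)} = 4$ ($l{\left(X,P \right)} = 3 + \frac{1}{4} \cdot 4 = 3 + 1 = 4$)
$\left(l{\left(1,n \right)} + k{\left(7,z \right)}\right)^{2} = \left(4 + 0\right)^{2} = 4^{2} = 16$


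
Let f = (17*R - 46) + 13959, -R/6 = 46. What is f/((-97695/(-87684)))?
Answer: 269511388/32565 ≈ 8276.1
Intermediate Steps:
R = -276 (R = -6*46 = -276)
f = 9221 (f = (17*(-276) - 46) + 13959 = (-4692 - 46) + 13959 = -4738 + 13959 = 9221)
f/((-97695/(-87684))) = 9221/((-97695/(-87684))) = 9221/((-97695*(-1/87684))) = 9221/(32565/29228) = 9221*(29228/32565) = 269511388/32565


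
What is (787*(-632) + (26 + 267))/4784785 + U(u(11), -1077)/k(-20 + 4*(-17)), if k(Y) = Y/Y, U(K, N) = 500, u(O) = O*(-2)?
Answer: 2391895409/4784785 ≈ 499.90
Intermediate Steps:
u(O) = -2*O
k(Y) = 1
(787*(-632) + (26 + 267))/4784785 + U(u(11), -1077)/k(-20 + 4*(-17)) = (787*(-632) + (26 + 267))/4784785 + 500/1 = (-497384 + 293)*(1/4784785) + 500*1 = -497091*1/4784785 + 500 = -497091/4784785 + 500 = 2391895409/4784785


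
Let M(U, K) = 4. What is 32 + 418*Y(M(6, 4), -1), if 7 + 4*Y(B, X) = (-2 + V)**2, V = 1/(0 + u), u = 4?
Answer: -12143/32 ≈ -379.47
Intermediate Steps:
V = 1/4 (V = 1/(0 + 4) = 1/4 ≈ 0.25000)
Y(B, X) = -63/64 (Y(B, X) = -7/4 + (-2 + 1/4)**2/4 = -7/4 + (-7/4)**2/4 = -7/4 + (1/4)*(49/16) = -7/4 + 49/64 = -63/64)
32 + 418*Y(M(6, 4), -1) = 32 + 418*(-63/64) = 32 - 13167/32 = -12143/32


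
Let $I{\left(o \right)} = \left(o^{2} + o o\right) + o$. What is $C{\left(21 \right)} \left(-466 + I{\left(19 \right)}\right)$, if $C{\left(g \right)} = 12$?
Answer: $3300$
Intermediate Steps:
$I{\left(o \right)} = o + 2 o^{2}$ ($I{\left(o \right)} = \left(o^{2} + o^{2}\right) + o = 2 o^{2} + o = o + 2 o^{2}$)
$C{\left(21 \right)} \left(-466 + I{\left(19 \right)}\right) = 12 \left(-466 + 19 \left(1 + 2 \cdot 19\right)\right) = 12 \left(-466 + 19 \left(1 + 38\right)\right) = 12 \left(-466 + 19 \cdot 39\right) = 12 \left(-466 + 741\right) = 12 \cdot 275 = 3300$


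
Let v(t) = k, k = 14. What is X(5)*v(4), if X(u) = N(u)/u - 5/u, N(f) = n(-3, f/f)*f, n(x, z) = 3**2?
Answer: 112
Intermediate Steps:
n(x, z) = 9
v(t) = 14
N(f) = 9*f
X(u) = 9 - 5/u (X(u) = (9*u)/u - 5/u = 9 - 5/u)
X(5)*v(4) = (9 - 5/5)*14 = (9 - 5*1/5)*14 = (9 - 1)*14 = 8*14 = 112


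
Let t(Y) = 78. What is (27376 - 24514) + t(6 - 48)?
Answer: 2940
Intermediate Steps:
(27376 - 24514) + t(6 - 48) = (27376 - 24514) + 78 = 2862 + 78 = 2940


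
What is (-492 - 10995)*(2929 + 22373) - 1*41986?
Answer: -290686060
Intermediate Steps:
(-492 - 10995)*(2929 + 22373) - 1*41986 = -11487*25302 - 41986 = -290644074 - 41986 = -290686060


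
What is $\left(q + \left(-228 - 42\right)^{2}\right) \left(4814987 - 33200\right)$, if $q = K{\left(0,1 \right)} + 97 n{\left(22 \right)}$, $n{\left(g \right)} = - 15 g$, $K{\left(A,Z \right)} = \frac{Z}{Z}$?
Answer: $195532052217$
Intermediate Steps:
$K{\left(A,Z \right)} = 1$
$q = -32009$ ($q = 1 + 97 \left(\left(-15\right) 22\right) = 1 + 97 \left(-330\right) = 1 - 32010 = -32009$)
$\left(q + \left(-228 - 42\right)^{2}\right) \left(4814987 - 33200\right) = \left(-32009 + \left(-228 - 42\right)^{2}\right) \left(4814987 - 33200\right) = \left(-32009 + \left(-270\right)^{2}\right) 4781787 = \left(-32009 + 72900\right) 4781787 = 40891 \cdot 4781787 = 195532052217$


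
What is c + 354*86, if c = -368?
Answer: 30076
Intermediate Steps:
c + 354*86 = -368 + 354*86 = -368 + 30444 = 30076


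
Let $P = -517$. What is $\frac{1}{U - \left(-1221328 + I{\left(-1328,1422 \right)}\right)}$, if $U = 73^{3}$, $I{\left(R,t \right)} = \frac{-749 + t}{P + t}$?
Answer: $\frac{905}{1457361552} \approx 6.2098 \cdot 10^{-7}$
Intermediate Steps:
$I{\left(R,t \right)} = \frac{-749 + t}{-517 + t}$
$U = 389017$
$\frac{1}{U - \left(-1221328 + I{\left(-1328,1422 \right)}\right)} = \frac{1}{389017 + \left(\left(2099713 - \frac{-749 + 1422}{-517 + 1422}\right) - 878385\right)} = \frac{1}{389017 + \left(\left(2099713 - \frac{1}{905} \cdot 673\right) - 878385\right)} = \frac{1}{389017 + \left(\left(2099713 - \frac{673}{905}\right) - 878385\right)} = \frac{1}{389017 + \left(\frac{1900239592}{905} - 878385\right)} = \frac{1}{389017 + \frac{1105301167}{905}} = \frac{1}{\frac{1457361552}{905}} = \frac{905}{1457361552}$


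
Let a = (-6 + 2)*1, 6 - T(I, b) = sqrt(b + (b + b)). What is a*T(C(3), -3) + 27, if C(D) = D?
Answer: 3 + 12*I ≈ 3.0 + 12.0*I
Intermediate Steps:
T(I, b) = 6 - sqrt(3)*sqrt(b) (T(I, b) = 6 - sqrt(b + (b + b)) = 6 - sqrt(b + 2*b) = 6 - sqrt(3*b) = 6 - sqrt(3)*sqrt(b))
a = -4 (a = -4*1 = -4)
a*T(C(3), -3) + 27 = -4*(6 - sqrt(3)*sqrt(-3)) + 27 = -4*(6 - sqrt(3)*I*sqrt(3)) + 27 = -4*(6 - 3*I) + 27 = (-24 + 12*I) + 27 = 3 + 12*I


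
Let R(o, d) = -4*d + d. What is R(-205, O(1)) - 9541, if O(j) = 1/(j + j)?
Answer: -19085/2 ≈ -9542.5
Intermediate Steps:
O(j) = 1/(2*j)
R(o, d) = -3*d
R(-205, O(1)) - 9541 = -3/(2*1) - 9541 = -3/2 - 9541 = -19085/2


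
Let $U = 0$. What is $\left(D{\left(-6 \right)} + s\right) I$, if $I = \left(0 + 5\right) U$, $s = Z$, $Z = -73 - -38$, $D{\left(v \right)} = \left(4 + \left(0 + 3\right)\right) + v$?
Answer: $0$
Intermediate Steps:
$D{\left(v \right)} = 7 + v$ ($D{\left(v \right)} = \left(4 + 3\right) + v = 7 + v$)
$Z = -35$ ($Z = -73 + 38 = -35$)
$s = -35$
$I = 0$ ($I = \left(0 + 5\right) 0 = 5 \cdot 0 = 0$)
$\left(D{\left(-6 \right)} + s\right) I = \left(\left(7 - 6\right) - 35\right) 0 = \left(1 - 35\right) 0 = \left(-34\right) 0 = 0$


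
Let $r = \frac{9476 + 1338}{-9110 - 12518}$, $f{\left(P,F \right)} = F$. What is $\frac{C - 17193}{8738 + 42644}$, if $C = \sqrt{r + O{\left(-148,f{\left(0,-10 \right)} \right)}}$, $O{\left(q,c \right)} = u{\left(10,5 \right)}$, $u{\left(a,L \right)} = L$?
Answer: $- \frac{17193}{51382} + \frac{3 \sqrt{2}}{102764} \approx -0.33457$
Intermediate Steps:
$O{\left(q,c \right)} = 5$
$r = - \frac{1}{2}$ ($r = \frac{10814}{-21628} = 10814 \left(- \frac{1}{21628}\right) = - \frac{1}{2} \approx -0.5$)
$C = \frac{3 \sqrt{2}}{2}$ ($C = \sqrt{- \frac{1}{2} + 5} = \sqrt{\frac{9}{2}} = \frac{3 \sqrt{2}}{2} \approx 2.1213$)
$\frac{C - 17193}{8738 + 42644} = \frac{\frac{3 \sqrt{2}}{2} - 17193}{8738 + 42644} = \frac{-17193 + \frac{3 \sqrt{2}}{2}}{51382} = \left(-17193 + \frac{3 \sqrt{2}}{2}\right) \frac{1}{51382} = - \frac{17193}{51382} + \frac{3 \sqrt{2}}{102764}$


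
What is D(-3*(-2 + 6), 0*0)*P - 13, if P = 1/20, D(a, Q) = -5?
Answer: -53/4 ≈ -13.250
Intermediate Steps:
P = 1/20 (P = 1*(1/20) = 1/20 ≈ 0.050000)
D(-3*(-2 + 6), 0*0)*P - 13 = -5*1/20 - 13 = -1/4 - 13 = -53/4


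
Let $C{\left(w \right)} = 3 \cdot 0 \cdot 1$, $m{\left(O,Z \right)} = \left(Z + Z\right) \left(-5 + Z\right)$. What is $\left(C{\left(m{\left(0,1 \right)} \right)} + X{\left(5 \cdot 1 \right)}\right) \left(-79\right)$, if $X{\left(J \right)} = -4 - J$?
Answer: $711$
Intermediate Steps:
$m{\left(O,Z \right)} = 2 Z \left(-5 + Z\right)$
$C{\left(w \right)} = 0$ ($C{\left(w \right)} = 0 \cdot 1 = 0$)
$\left(C{\left(m{\left(0,1 \right)} \right)} + X{\left(5 \cdot 1 \right)}\right) \left(-79\right) = \left(0 - \left(4 + 5 \cdot 1\right)\right) \left(-79\right) = \left(0 - 9\right) \left(-79\right) = \left(-9\right) \left(-79\right) = 711$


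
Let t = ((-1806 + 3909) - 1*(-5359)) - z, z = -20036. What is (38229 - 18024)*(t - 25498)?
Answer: 40410000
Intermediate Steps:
t = 27498 (t = ((-1806 + 3909) - 1*(-5359)) - 1*(-20036) = (2103 + 5359) + 20036 = 7462 + 20036 = 27498)
(38229 - 18024)*(t - 25498) = (38229 - 18024)*(27498 - 25498) = 20205*2000 = 40410000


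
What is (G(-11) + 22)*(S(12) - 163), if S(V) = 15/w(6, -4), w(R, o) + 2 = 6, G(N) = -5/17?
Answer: -235053/68 ≈ -3456.7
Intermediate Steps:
G(N) = -5/17 (G(N) = -5*1/17 = -5/17)
w(R, o) = 4 (w(R, o) = -2 + 6 = 4)
S(V) = 15/4
(G(-11) + 22)*(S(12) - 163) = (-5/17 + 22)*(15/4 - 163) = (369/17)*(-637/4) = -235053/68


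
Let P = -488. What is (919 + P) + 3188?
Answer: 3619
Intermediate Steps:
(919 + P) + 3188 = (919 - 488) + 3188 = 431 + 3188 = 3619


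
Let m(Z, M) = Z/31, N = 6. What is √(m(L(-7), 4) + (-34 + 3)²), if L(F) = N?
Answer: √923707/31 ≈ 31.003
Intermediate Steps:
L(F) = 6
m(Z, M) = Z/31 (m(Z, M) = Z*(1/31) = Z/31)
√(m(L(-7), 4) + (-34 + 3)²) = √((1/31)*6 + (-34 + 3)²) = √(6/31 + (-31)²) = √(6/31 + 961) = √(29797/31) = √923707/31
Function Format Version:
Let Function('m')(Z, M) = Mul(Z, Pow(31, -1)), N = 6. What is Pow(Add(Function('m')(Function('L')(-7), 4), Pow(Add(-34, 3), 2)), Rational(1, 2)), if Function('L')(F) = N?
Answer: Mul(Rational(1, 31), Pow(923707, Rational(1, 2))) ≈ 31.003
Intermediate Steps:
Function('L')(F) = 6
Function('m')(Z, M) = Mul(Rational(1, 31), Z) (Function('m')(Z, M) = Mul(Z, Rational(1, 31)) = Mul(Rational(1, 31), Z))
Pow(Add(Function('m')(Function('L')(-7), 4), Pow(Add(-34, 3), 2)), Rational(1, 2)) = Pow(Add(Mul(Rational(1, 31), 6), Pow(Add(-34, 3), 2)), Rational(1, 2)) = Pow(Add(Rational(6, 31), Pow(-31, 2)), Rational(1, 2)) = Pow(Add(Rational(6, 31), 961), Rational(1, 2)) = Pow(Rational(29797, 31), Rational(1, 2)) = Mul(Rational(1, 31), Pow(923707, Rational(1, 2)))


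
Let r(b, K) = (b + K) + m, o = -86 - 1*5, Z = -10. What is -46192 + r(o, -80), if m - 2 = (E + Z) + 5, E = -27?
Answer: -46393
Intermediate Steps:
o = -91 (o = -86 - 5 = -91)
m = -30 (m = 2 + ((-27 - 10) + 5) = 2 + (-37 + 5) = 2 - 32 = -30)
r(b, K) = -30 + K + b (r(b, K) = (b + K) - 30 = (K + b) - 30 = -30 + K + b)
-46192 + r(o, -80) = -46192 + (-30 - 80 - 91) = -46192 - 201 = -46393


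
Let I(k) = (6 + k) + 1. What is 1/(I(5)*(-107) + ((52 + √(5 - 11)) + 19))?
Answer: -1213/1471375 - I*√6/1471375 ≈ -0.0008244 - 1.6648e-6*I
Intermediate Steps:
I(k) = 7 + k
1/(I(5)*(-107) + ((52 + √(5 - 11)) + 19)) = 1/((7 + 5)*(-107) + ((52 + √(5 - 11)) + 19)) = 1/(12*(-107) + ((52 + √(-6)) + 19)) = 1/(-1284 + ((52 + I*√6) + 19)) = 1/(-1284 + (71 + I*√6)) = 1/(-1213 + I*√6)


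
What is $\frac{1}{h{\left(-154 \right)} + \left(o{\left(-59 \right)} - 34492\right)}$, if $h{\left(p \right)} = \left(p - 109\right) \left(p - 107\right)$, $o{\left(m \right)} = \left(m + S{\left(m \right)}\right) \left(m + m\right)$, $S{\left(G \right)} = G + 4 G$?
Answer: $\frac{1}{75923} \approx 1.3171 \cdot 10^{-5}$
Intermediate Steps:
$S{\left(G \right)} = 5 G$
$o{\left(m \right)} = 12 m^{2}$ ($o{\left(m \right)} = \left(m + 5 m\right) \left(m + m\right) = 6 m 2 m = 12 m^{2}$)
$h{\left(p \right)} = \left(-109 + p\right) \left(-107 + p\right)$
$\frac{1}{h{\left(-154 \right)} + \left(o{\left(-59 \right)} - 34492\right)} = \frac{1}{\left(11663 + \left(-154\right)^{2} - -33264\right) + \left(12 \left(-59\right)^{2} - 34492\right)} = \frac{1}{\left(11663 + 23716 + 33264\right) + \left(12 \cdot 3481 - 34492\right)} = \frac{1}{68643 + \left(41772 - 34492\right)} = \frac{1}{68643 + 7280} = \frac{1}{75923}$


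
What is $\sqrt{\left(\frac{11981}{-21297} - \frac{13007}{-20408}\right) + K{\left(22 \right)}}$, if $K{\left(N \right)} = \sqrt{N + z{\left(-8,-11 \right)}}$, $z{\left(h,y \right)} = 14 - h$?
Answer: $\frac{\sqrt{3531561006505314 + 94451260315219488 \sqrt{11}}}{217314588} \approx 2.59$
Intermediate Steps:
$K{\left(N \right)} = \sqrt{22 + N}$ ($K{\left(N \right)} = \sqrt{N + \left(14 - -8\right)} = \sqrt{N + \left(14 + 8\right)} = \sqrt{N + 22} = \sqrt{22 + N}$)
$\sqrt{\left(\frac{11981}{-21297} - \frac{13007}{-20408}\right) + K{\left(22 \right)}} = \sqrt{\left(\frac{11981}{-21297} - \frac{13007}{-20408}\right) + \sqrt{22 + 22}} = \sqrt{\left(11981 \left(- \frac{1}{21297}\right) - - \frac{13007}{20408}\right) + \sqrt{44}} = \sqrt{\left(- \frac{11981}{21297} + \frac{13007}{20408}\right) + 2 \sqrt{11}} = \sqrt{\frac{32501831}{434629176} + 2 \sqrt{11}}$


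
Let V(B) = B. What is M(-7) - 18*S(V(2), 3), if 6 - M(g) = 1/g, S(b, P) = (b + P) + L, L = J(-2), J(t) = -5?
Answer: 43/7 ≈ 6.1429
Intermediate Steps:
L = -5
S(b, P) = -5 + P + b (S(b, P) = (b + P) - 5 = (P + b) - 5 = -5 + P + b)
M(g) = 6 - 1/g
M(-7) - 18*S(V(2), 3) = (6 - 1/(-7)) - 18*(-5 + 3 + 2) = (6 - 1*(-⅐)) - 18*0 = (6 + ⅐) + 0 = 43/7 + 0 = 43/7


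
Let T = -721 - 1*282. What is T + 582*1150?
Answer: 668297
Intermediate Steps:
T = -1003 (T = -721 - 282 = -1003)
T + 582*1150 = -1003 + 582*1150 = -1003 + 669300 = 668297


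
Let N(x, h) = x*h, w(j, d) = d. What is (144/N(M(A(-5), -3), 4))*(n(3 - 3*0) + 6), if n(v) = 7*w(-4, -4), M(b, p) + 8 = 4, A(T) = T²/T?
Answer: 198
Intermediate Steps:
A(T) = T
M(b, p) = -4 (M(b, p) = -8 + 4 = -4)
N(x, h) = h*x
n(v) = -28 (n(v) = 7*(-4) = -28)
(144/N(M(A(-5), -3), 4))*(n(3 - 3*0) + 6) = (144/((4*(-4))))*(-28 + 6) = (144/(-16))*(-22) = (144*(-1/16))*(-22) = -9*(-22) = 198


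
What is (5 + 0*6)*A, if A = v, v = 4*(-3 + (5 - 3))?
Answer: -20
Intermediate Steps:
v = -4 (v = 4*(-3 + 2) = 4*(-1) = -4)
A = -4
(5 + 0*6)*A = (5 + 0*6)*(-4) = (5 + 0)*(-4) = 5*(-4) = -20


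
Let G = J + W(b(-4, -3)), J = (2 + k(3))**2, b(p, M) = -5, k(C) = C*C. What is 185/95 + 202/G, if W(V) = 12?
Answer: 461/133 ≈ 3.4662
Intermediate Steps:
k(C) = C**2
J = 121 (J = (2 + 3**2)**2 = (2 + 9)**2 = 11**2 = 121)
G = 133 (G = 121 + 12 = 133)
185/95 + 202/G = 185/95 + 202/133 = 185*(1/95) + 202*(1/133) = 37/19 + 202/133 = 461/133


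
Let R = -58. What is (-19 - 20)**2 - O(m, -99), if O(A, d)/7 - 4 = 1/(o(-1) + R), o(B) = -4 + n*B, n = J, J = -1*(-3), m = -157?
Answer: 97052/65 ≈ 1493.1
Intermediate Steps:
J = 3
n = 3
o(B) = -4 + 3*B
O(A, d) = 1813/65 (O(A, d) = 28 + 7/((-4 + 3*(-1)) - 58) = 28 + 7/((-4 - 3) - 58) = 28 + 7/(-7 - 58) = 28 + 7/(-65) = 28 + 7*(-1/65) = 28 - 7/65 = 1813/65)
(-19 - 20)**2 - O(m, -99) = (-19 - 20)**2 - 1*1813/65 = (-39)**2 - 1813/65 = 1521 - 1813/65 = 97052/65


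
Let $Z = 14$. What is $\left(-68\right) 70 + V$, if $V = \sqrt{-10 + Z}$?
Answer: $-4758$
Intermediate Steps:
$V = 2$ ($V = \sqrt{-10 + 14} = \sqrt{4} = 2$)
$\left(-68\right) 70 + V = \left(-68\right) 70 + 2 = -4760 + 2 = -4758$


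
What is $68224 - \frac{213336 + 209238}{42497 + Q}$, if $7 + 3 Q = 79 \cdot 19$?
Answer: $\frac{2932868306}{42995} \approx 68214.0$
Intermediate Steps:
$Q = 498$ ($Q = - \frac{7}{3} + \frac{79 \cdot 19}{3} = - \frac{7}{3} + \frac{1}{3} \cdot 1501 = - \frac{7}{3} + \frac{1501}{3} = 498$)
$68224 - \frac{213336 + 209238}{42497 + Q} = 68224 - \frac{213336 + 209238}{42497 + 498} = 68224 - \frac{422574}{42995} = \frac{2932868306}{42995}$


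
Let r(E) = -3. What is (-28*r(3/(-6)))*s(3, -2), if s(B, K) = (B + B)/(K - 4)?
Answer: -84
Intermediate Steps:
s(B, K) = 2*B/(-4 + K) (s(B, K) = (2*B)/(-4 + K) = 2*B/(-4 + K))
(-28*r(3/(-6)))*s(3, -2) = (-28*(-3))*(2*3/(-4 - 2)) = 84*(2*3/(-6)) = 84*(2*3*(-⅙)) = 84*(-1) = -84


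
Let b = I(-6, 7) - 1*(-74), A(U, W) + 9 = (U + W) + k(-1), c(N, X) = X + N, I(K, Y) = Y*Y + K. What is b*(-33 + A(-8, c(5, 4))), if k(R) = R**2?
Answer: -4680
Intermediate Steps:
I(K, Y) = K + Y**2 (I(K, Y) = Y**2 + K = K + Y**2)
c(N, X) = N + X
A(U, W) = -8 + U + W (A(U, W) = -9 + ((U + W) + (-1)**2) = -9 + ((U + W) + 1) = -9 + (1 + U + W) = -8 + U + W)
b = 117 (b = (-6 + 7**2) - 1*(-74) = (-6 + 49) + 74 = 43 + 74 = 117)
b*(-33 + A(-8, c(5, 4))) = 117*(-33 + (-8 - 8 + (5 + 4))) = 117*(-33 + (-8 - 8 + 9)) = 117*(-33 - 7) = 117*(-40) = -4680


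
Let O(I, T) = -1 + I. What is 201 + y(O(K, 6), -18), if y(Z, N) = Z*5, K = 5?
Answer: 221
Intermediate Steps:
y(Z, N) = 5*Z
201 + y(O(K, 6), -18) = 201 + 5*(-1 + 5) = 201 + 5*4 = 201 + 20 = 221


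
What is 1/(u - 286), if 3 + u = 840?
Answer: 1/551 ≈ 0.0018149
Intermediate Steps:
u = 837 (u = -3 + 840 = 837)
1/(u - 286) = 1/(837 - 286) = 1/551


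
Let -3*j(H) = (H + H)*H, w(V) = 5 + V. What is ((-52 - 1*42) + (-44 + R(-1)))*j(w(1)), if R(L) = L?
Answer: 3336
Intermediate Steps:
j(H) = -2*H²/3 (j(H) = -(H + H)*H/3 = -2*H*H/3 = -2*H²/3)
((-52 - 1*42) + (-44 + R(-1)))*j(w(1)) = ((-52 - 1*42) + (-44 - 1))*(-2*(5 + 1)²/3) = ((-52 - 42) - 45)*(-⅔*6²) = (-94 - 45)*(-⅔*36) = -139*(-24) = 3336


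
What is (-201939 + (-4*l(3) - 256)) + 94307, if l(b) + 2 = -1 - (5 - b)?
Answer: -107868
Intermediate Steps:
l(b) = -8 + b (l(b) = -2 + (-1 - (5 - b)) = -2 + (-1 + (-5 + b)) = -2 + (-6 + b) = -8 + b)
(-201939 + (-4*l(3) - 256)) + 94307 = (-201939 + (-4*(-8 + 3) - 256)) + 94307 = (-201939 + (-4*(-5) - 256)) + 94307 = (-201939 + (20 - 256)) + 94307 = (-201939 - 236) + 94307 = -202175 + 94307 = -107868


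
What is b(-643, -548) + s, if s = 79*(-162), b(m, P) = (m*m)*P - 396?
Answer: -226583246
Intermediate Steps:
b(m, P) = -396 + P*m**2 (b(m, P) = m**2*P - 396 = P*m**2 - 396 = -396 + P*m**2)
s = -12798
b(-643, -548) + s = (-396 - 548*(-643)**2) - 12798 = (-396 - 548*413449) - 12798 = (-396 - 226570052) - 12798 = -226570448 - 12798 = -226583246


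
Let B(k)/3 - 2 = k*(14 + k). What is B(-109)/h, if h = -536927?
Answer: -31071/536927 ≈ -0.057868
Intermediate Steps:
B(k) = 6 + 3*k*(14 + k) (B(k) = 6 + 3*(k*(14 + k)) = 6 + 3*k*(14 + k))
B(-109)/h = (6 + 3*(-109)² + 42*(-109))/(-536927) = (6 + 3*11881 - 4578)*(-1/536927) = (6 + 35643 - 4578)*(-1/536927) = 31071*(-1/536927) = -31071/536927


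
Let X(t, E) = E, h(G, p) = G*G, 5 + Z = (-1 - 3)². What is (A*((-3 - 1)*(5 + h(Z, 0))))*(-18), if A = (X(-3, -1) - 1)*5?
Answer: -90720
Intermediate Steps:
Z = 11 (Z = -5 + (-1 - 3)² = -5 + (-4)² = -5 + 16 = 11)
h(G, p) = G²
A = -10 (A = (-1 - 1)*5 = -2*5 = -10)
(A*((-3 - 1)*(5 + h(Z, 0))))*(-18) = -10*(-3 - 1)*(5 + 11²)*(-18) = -(-40)*(5 + 121)*(-18) = -(-40)*126*(-18) = -10*(-504)*(-18) = 5040*(-18) = -90720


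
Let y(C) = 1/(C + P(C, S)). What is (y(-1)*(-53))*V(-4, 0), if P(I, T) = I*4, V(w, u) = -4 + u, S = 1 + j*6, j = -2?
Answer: -212/5 ≈ -42.400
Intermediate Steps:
S = -11 (S = 1 - 2*6 = 1 - 12 = -11)
P(I, T) = 4*I
y(C) = 1/(5*C) (y(C) = 1/(C + 4*C) = 1/(5*C))
(y(-1)*(-53))*V(-4, 0) = (((1/5)/(-1))*(-53))*(-4 + 0) = (((1/5)*(-1))*(-53))*(-4) = -1/5*(-53)*(-4) = (53/5)*(-4) = -212/5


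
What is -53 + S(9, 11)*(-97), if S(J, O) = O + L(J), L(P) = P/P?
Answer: -1217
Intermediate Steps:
L(P) = 1
S(J, O) = 1 + O (S(J, O) = O + 1 = 1 + O)
-53 + S(9, 11)*(-97) = -53 + (1 + 11)*(-97) = -53 + 12*(-97) = -53 - 1164 = -1217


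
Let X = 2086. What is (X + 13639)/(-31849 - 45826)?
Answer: -629/3107 ≈ -0.20245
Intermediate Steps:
(X + 13639)/(-31849 - 45826) = (2086 + 13639)/(-31849 - 45826) = 15725/(-77675) = 15725*(-1/77675) = -629/3107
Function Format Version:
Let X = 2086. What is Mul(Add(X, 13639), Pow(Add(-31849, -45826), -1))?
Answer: Rational(-629, 3107) ≈ -0.20245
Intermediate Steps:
Mul(Add(X, 13639), Pow(Add(-31849, -45826), -1)) = Mul(Add(2086, 13639), Pow(Add(-31849, -45826), -1)) = Mul(15725, Pow(-77675, -1)) = Mul(15725, Rational(-1, 77675)) = Rational(-629, 3107)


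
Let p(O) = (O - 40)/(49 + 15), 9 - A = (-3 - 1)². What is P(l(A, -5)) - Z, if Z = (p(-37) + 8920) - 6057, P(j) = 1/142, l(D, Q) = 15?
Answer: -13003973/4544 ≈ -2861.8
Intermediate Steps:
A = -7 (A = 9 - (-3 - 1)² = 9 - 1*(-4)² = 9 - 1*16 = 9 - 16 = -7)
p(O) = -5/8 + O/64 (p(O) = (-40 + O)/64 = (-40 + O)*(1/64) = -5/8 + O/64)
P(j) = 1/142
Z = 183155/64 (Z = ((-5/8 + (1/64)*(-37)) + 8920) - 6057 = ((-5/8 - 37/64) + 8920) - 6057 = (-77/64 + 8920) - 6057 = 570803/64 - 6057 = 183155/64 ≈ 2861.8)
P(l(A, -5)) - Z = 1/142 - 1*183155/64 = 1/142 - 183155/64 = -13003973/4544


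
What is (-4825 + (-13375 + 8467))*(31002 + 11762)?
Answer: -416222012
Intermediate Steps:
(-4825 + (-13375 + 8467))*(31002 + 11762) = (-4825 - 4908)*42764 = -9733*42764 = -416222012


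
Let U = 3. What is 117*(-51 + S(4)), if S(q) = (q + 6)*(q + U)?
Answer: 2223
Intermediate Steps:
S(q) = (3 + q)*(6 + q) (S(q) = (q + 6)*(q + 3) = (6 + q)*(3 + q) = (3 + q)*(6 + q))
117*(-51 + S(4)) = 117*(-51 + (18 + 4² + 9*4)) = 117*(-51 + (18 + 16 + 36)) = 117*(-51 + 70) = 117*19 = 2223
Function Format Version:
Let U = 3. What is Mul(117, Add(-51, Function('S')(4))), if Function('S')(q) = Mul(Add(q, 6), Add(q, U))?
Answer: 2223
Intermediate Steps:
Function('S')(q) = Mul(Add(3, q), Add(6, q)) (Function('S')(q) = Mul(Add(q, 6), Add(q, 3)) = Mul(Add(6, q), Add(3, q)) = Mul(Add(3, q), Add(6, q)))
Mul(117, Add(-51, Function('S')(4))) = Mul(117, Add(-51, Add(18, Pow(4, 2), Mul(9, 4)))) = Mul(117, Add(-51, Add(18, 16, 36))) = Mul(117, Add(-51, 70)) = Mul(117, 19) = 2223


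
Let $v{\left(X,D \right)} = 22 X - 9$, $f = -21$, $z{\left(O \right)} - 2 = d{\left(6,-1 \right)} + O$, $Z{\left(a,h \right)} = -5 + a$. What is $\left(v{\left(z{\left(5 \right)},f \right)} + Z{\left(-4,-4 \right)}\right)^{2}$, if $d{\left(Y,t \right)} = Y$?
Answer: $71824$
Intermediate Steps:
$z{\left(O \right)} = 8 + O$ ($z{\left(O \right)} = 2 + \left(6 + O\right) = 8 + O$)
$v{\left(X,D \right)} = -9 + 22 X$
$\left(v{\left(z{\left(5 \right)},f \right)} + Z{\left(-4,-4 \right)}\right)^{2} = \left(\left(-9 + 22 \left(8 + 5\right)\right) - 9\right)^{2} = \left(\left(-9 + 22 \cdot 13\right) - 9\right)^{2} = \left(\left(-9 + 286\right) - 9\right)^{2} = \left(277 - 9\right)^{2} = 268^{2} = 71824$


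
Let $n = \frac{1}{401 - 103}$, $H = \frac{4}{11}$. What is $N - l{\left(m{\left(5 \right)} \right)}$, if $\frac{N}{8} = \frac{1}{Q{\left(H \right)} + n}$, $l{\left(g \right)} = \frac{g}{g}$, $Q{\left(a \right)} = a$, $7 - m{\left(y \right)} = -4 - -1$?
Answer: $\frac{25021}{1203} \approx 20.799$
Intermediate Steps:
$m{\left(y \right)} = 10$ ($m{\left(y \right)} = 7 - \left(-4 - -1\right) = 7 - \left(-4 + 1\right) = 7 - -3 = 7 + 3 = 10$)
$H = \frac{4}{11}$ ($H = 4 \cdot \frac{1}{11} = \frac{4}{11} \approx 0.36364$)
$l{\left(g \right)} = 1$
$n = \frac{1}{298} \approx 0.0033557$
$N = \frac{26224}{1203}$ ($N = \frac{8}{\frac{4}{11} + \frac{1}{298}} = \frac{8}{\frac{1203}{3278}} = 8 \cdot \frac{3278}{1203} = \frac{26224}{1203} \approx 21.799$)
$N - l{\left(m{\left(5 \right)} \right)} = \frac{26224}{1203} - 1 = \frac{25021}{1203}$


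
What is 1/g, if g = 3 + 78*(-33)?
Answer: -1/2571 ≈ -0.00038895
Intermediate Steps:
g = -2571 (g = 3 - 2574 = -2571)
1/g = 1/(-2571) = -1/2571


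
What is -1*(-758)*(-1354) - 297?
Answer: -1026629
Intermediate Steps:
-1*(-758)*(-1354) - 297 = 758*(-1354) - 297 = -1026332 - 297 = -1026629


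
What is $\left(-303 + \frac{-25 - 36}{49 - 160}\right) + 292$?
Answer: $- \frac{1160}{111} \approx -10.45$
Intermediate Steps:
$\left(-303 + \frac{-25 - 36}{49 - 160}\right) + 292 = \left(-303 - \frac{61}{-111}\right) + 292 = \left(-303 - - \frac{61}{111}\right) + 292 = \left(-303 + \frac{61}{111}\right) + 292 = - \frac{33572}{111} + 292 = - \frac{1160}{111}$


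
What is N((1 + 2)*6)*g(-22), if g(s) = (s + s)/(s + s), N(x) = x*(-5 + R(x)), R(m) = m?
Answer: 234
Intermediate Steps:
N(x) = x*(-5 + x)
g(s) = 1 (g(s) = (2*s)/((2*s)) = (2*s)*(1/(2*s)) = 1)
N((1 + 2)*6)*g(-22) = (((1 + 2)*6)*(-5 + (1 + 2)*6))*1 = ((3*6)*(-5 + 3*6))*1 = (18*(-5 + 18))*1 = (18*13)*1 = 234*1 = 234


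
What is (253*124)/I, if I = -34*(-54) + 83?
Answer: 31372/1919 ≈ 16.348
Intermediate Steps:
I = 1919 (I = 1836 + 83 = 1919)
(253*124)/I = (253*124)/1919 = 31372*(1/1919) = 31372/1919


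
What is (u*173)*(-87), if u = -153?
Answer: 2302803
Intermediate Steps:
(u*173)*(-87) = -153*173*(-87) = -26469*(-87) = 2302803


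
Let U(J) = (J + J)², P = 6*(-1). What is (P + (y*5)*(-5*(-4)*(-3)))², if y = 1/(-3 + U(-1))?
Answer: 93636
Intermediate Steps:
P = -6
U(J) = 4*J² (U(J) = (2*J)² = 4*J²)
y = 1 (y = 1/(-3 + 4*(-1)²) = 1/(-3 + 4*1) = 1/(-3 + 4) = 1/1 = 1)
(P + (y*5)*(-5*(-4)*(-3)))² = (-6 + (1*5)*(-5*(-4)*(-3)))² = (-6 + 5*(20*(-3)))² = (-6 + 5*(-60))² = (-6 - 300)² = (-306)² = 93636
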